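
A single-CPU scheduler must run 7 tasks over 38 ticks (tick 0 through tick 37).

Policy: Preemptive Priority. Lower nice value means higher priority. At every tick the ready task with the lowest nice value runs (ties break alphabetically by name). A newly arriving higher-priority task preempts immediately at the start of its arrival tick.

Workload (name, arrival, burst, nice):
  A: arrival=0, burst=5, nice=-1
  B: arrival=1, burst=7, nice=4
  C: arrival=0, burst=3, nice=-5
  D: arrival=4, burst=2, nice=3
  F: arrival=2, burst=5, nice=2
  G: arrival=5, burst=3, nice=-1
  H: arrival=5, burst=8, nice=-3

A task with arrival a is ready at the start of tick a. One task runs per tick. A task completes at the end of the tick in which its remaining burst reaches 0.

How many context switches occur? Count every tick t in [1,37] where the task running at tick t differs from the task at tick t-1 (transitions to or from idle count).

context switches = 8

t=0: ready={A,C} → run C
t=1: ready={A,B,C} → run C
t=2: ready={A,B,C,F} → run C
t=3: ready={A,B,F} → run A
t=4: ready={A,B,D,F} → run A
t=5: ready={A,B,D,F,G,H} → run H
t=6: ready={A,B,D,F,G,H} → run H
t=7: ready={A,B,D,F,G,H} → run H
t=8: ready={A,B,D,F,G,H} → run H
t=9: ready={A,B,D,F,G,H} → run H
t=10: ready={A,B,D,F,G,H} → run H
t=11: ready={A,B,D,F,G,H} → run H
t=12: ready={A,B,D,F,G,H} → run H
t=13: ready={A,B,D,F,G} → run A
t=14: ready={A,B,D,F,G} → run A
t=15: ready={A,B,D,F,G} → run A
t=16: ready={B,D,F,G} → run G
t=17: ready={B,D,F,G} → run G
t=18: ready={B,D,F,G} → run G
t=19: ready={B,D,F} → run F
t=20: ready={B,D,F} → run F
t=21: ready={B,D,F} → run F
t=22: ready={B,D,F} → run F
t=23: ready={B,D,F} → run F
t=24: ready={B,D} → run D
t=25: ready={B,D} → run D
t=26: ready={B} → run B
t=27: ready={B} → run B
t=28: ready={B} → run B
t=29: ready={B} → run B
t=30: ready={B} → run B
t=31: ready={B} → run B
t=32: ready={B} → run B
t=33: (idle)
t=34: (idle)
t=35: (idle)
t=36: (idle)
t=37: (idle)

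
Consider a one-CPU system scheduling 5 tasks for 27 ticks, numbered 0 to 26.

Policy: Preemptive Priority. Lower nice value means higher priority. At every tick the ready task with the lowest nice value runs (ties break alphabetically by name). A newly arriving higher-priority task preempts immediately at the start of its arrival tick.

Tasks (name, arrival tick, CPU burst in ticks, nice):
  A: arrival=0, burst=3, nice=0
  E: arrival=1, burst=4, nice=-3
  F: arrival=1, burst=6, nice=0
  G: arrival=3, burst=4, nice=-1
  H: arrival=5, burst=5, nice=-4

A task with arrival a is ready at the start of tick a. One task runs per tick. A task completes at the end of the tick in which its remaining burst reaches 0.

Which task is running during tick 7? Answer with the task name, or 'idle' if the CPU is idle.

running at tick 7 = H

t=0: ready={A} → run A
t=1: ready={A,E,F} → run E
t=2: ready={A,E,F} → run E
t=3: ready={A,E,F,G} → run E
t=4: ready={A,E,F,G} → run E
t=5: ready={A,F,G,H} → run H
t=6: ready={A,F,G,H} → run H
t=7: ready={A,F,G,H} → run H
t=8: ready={A,F,G,H} → run H
t=9: ready={A,F,G,H} → run H
t=10: ready={A,F,G} → run G
t=11: ready={A,F,G} → run G
t=12: ready={A,F,G} → run G
t=13: ready={A,F,G} → run G
t=14: ready={A,F} → run A
t=15: ready={A,F} → run A
t=16: ready={F} → run F
t=17: ready={F} → run F
t=18: ready={F} → run F
t=19: ready={F} → run F
t=20: ready={F} → run F
t=21: ready={F} → run F
t=22: (idle)
t=23: (idle)
t=24: (idle)
t=25: (idle)
t=26: (idle)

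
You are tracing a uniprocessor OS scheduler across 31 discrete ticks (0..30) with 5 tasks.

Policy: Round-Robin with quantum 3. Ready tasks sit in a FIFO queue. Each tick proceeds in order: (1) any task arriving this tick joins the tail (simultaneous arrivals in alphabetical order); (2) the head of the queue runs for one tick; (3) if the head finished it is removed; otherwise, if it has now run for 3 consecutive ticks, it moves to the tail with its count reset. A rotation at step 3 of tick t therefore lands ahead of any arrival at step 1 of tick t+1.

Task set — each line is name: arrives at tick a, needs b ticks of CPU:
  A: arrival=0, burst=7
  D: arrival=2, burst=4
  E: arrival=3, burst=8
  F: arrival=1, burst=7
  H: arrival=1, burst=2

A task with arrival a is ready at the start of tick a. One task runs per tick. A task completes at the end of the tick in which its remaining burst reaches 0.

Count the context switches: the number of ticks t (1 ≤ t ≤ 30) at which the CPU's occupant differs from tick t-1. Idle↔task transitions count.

t=0: queue=[A] q_used=0 → run A
t=1: queue=[A,F,H] q_used=1 → run A
t=2: queue=[A,F,H,D] q_used=2 → run A
t=3: queue=[F,H,D,A,E] q_used=0 → run F
t=4: queue=[F,H,D,A,E] q_used=1 → run F
t=5: queue=[F,H,D,A,E] q_used=2 → run F
t=6: queue=[H,D,A,E,F] q_used=0 → run H
t=7: queue=[H,D,A,E,F] q_used=1 → run H
t=8: queue=[D,A,E,F] q_used=0 → run D
t=9: queue=[D,A,E,F] q_used=1 → run D
t=10: queue=[D,A,E,F] q_used=2 → run D
t=11: queue=[A,E,F,D] q_used=0 → run A
t=12: queue=[A,E,F,D] q_used=1 → run A
t=13: queue=[A,E,F,D] q_used=2 → run A
t=14: queue=[E,F,D,A] q_used=0 → run E
t=15: queue=[E,F,D,A] q_used=1 → run E
t=16: queue=[E,F,D,A] q_used=2 → run E
t=17: queue=[F,D,A,E] q_used=0 → run F
t=18: queue=[F,D,A,E] q_used=1 → run F
t=19: queue=[F,D,A,E] q_used=2 → run F
t=20: queue=[D,A,E,F] q_used=0 → run D
t=21: queue=[A,E,F] q_used=0 → run A
t=22: queue=[E,F] q_used=0 → run E
t=23: queue=[E,F] q_used=1 → run E
t=24: queue=[E,F] q_used=2 → run E
t=25: queue=[F,E] q_used=0 → run F
t=26: queue=[E] q_used=0 → run E
t=27: queue=[E] q_used=1 → run E
t=28: (idle)
t=29: (idle)
t=30: (idle)

context switches = 12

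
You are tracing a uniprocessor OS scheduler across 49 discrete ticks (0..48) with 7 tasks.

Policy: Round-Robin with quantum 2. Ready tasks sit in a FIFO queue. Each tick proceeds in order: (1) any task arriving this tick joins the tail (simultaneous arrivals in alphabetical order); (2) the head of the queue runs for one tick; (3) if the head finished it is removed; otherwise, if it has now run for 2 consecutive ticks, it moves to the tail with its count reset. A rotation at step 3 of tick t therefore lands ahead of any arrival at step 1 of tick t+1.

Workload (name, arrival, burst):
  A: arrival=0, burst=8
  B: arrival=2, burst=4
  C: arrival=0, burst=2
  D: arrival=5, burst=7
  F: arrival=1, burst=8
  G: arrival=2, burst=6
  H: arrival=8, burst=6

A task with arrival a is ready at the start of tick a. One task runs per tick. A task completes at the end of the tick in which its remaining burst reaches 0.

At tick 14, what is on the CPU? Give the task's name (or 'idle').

running at tick 14 = F

t=0: queue=[A,C] q_used=0 → run A
t=1: queue=[A,C,F] q_used=1 → run A
t=2: queue=[C,F,A,B,G] q_used=0 → run C
t=3: queue=[C,F,A,B,G] q_used=1 → run C
t=4: queue=[F,A,B,G] q_used=0 → run F
t=5: queue=[F,A,B,G,D] q_used=1 → run F
t=6: queue=[A,B,G,D,F] q_used=0 → run A
t=7: queue=[A,B,G,D,F] q_used=1 → run A
t=8: queue=[B,G,D,F,A,H] q_used=0 → run B
t=9: queue=[B,G,D,F,A,H] q_used=1 → run B
t=10: queue=[G,D,F,A,H,B] q_used=0 → run G
t=11: queue=[G,D,F,A,H,B] q_used=1 → run G
t=12: queue=[D,F,A,H,B,G] q_used=0 → run D
t=13: queue=[D,F,A,H,B,G] q_used=1 → run D
t=14: queue=[F,A,H,B,G,D] q_used=0 → run F
t=15: queue=[F,A,H,B,G,D] q_used=1 → run F
t=16: queue=[A,H,B,G,D,F] q_used=0 → run A
t=17: queue=[A,H,B,G,D,F] q_used=1 → run A
t=18: queue=[H,B,G,D,F,A] q_used=0 → run H
t=19: queue=[H,B,G,D,F,A] q_used=1 → run H
t=20: queue=[B,G,D,F,A,H] q_used=0 → run B
t=21: queue=[B,G,D,F,A,H] q_used=1 → run B
t=22: queue=[G,D,F,A,H] q_used=0 → run G
t=23: queue=[G,D,F,A,H] q_used=1 → run G
t=24: queue=[D,F,A,H,G] q_used=0 → run D
t=25: queue=[D,F,A,H,G] q_used=1 → run D
t=26: queue=[F,A,H,G,D] q_used=0 → run F
t=27: queue=[F,A,H,G,D] q_used=1 → run F
t=28: queue=[A,H,G,D,F] q_used=0 → run A
t=29: queue=[A,H,G,D,F] q_used=1 → run A
t=30: queue=[H,G,D,F] q_used=0 → run H
t=31: queue=[H,G,D,F] q_used=1 → run H
t=32: queue=[G,D,F,H] q_used=0 → run G
t=33: queue=[G,D,F,H] q_used=1 → run G
t=34: queue=[D,F,H] q_used=0 → run D
t=35: queue=[D,F,H] q_used=1 → run D
t=36: queue=[F,H,D] q_used=0 → run F
t=37: queue=[F,H,D] q_used=1 → run F
t=38: queue=[H,D] q_used=0 → run H
t=39: queue=[H,D] q_used=1 → run H
t=40: queue=[D] q_used=0 → run D
t=41: (idle)
t=42: (idle)
t=43: (idle)
t=44: (idle)
t=45: (idle)
t=46: (idle)
t=47: (idle)
t=48: (idle)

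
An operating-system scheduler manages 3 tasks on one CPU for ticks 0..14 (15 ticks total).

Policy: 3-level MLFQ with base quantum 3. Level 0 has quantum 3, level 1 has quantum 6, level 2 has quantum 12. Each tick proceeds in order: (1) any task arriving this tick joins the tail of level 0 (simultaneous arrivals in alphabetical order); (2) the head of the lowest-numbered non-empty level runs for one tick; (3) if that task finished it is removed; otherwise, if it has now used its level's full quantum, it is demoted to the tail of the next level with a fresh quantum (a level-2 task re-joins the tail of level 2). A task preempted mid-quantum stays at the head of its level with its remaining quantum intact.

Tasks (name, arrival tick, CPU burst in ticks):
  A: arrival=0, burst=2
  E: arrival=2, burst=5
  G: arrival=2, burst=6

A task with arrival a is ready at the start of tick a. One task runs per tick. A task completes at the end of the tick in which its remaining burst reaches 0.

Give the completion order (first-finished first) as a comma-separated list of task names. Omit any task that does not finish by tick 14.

t=0: L0/L1/L2 = A/-/- → run A
t=1: L0/L1/L2 = A/-/- → run A
t=2: L0/L1/L2 = EG/-/- → run E
t=3: L0/L1/L2 = EG/-/- → run E
t=4: L0/L1/L2 = EG/-/- → run E
t=5: L0/L1/L2 = G/E/- → run G
t=6: L0/L1/L2 = G/E/- → run G
t=7: L0/L1/L2 = G/E/- → run G
t=8: L0/L1/L2 = -/EG/- → run E
t=9: L0/L1/L2 = -/EG/- → run E
t=10: L0/L1/L2 = -/G/- → run G
t=11: L0/L1/L2 = -/G/- → run G
t=12: L0/L1/L2 = -/G/- → run G
t=13: (idle)
t=14: (idle)

completion order = A, E, G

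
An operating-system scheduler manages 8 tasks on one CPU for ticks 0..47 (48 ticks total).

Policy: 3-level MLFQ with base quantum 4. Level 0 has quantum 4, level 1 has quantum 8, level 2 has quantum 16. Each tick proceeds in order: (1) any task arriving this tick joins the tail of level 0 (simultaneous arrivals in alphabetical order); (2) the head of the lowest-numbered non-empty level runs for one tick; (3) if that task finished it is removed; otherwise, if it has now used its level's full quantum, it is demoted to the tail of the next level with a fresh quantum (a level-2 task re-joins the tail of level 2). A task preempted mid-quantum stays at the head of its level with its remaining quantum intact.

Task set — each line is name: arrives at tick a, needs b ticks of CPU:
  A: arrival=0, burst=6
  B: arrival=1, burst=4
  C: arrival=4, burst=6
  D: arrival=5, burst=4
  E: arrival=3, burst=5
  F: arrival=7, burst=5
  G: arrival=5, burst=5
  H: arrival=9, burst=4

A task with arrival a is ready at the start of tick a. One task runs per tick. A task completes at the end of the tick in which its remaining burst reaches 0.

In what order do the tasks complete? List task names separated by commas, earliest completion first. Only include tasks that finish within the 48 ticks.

completion order = B, D, H, A, E, C, G, F

t=0: L0/L1/L2 = A/-/- → run A
t=1: L0/L1/L2 = AB/-/- → run A
t=2: L0/L1/L2 = AB/-/- → run A
t=3: L0/L1/L2 = ABE/-/- → run A
t=4: L0/L1/L2 = BEC/A/- → run B
t=5: L0/L1/L2 = BECDG/A/- → run B
t=6: L0/L1/L2 = BECDG/A/- → run B
t=7: L0/L1/L2 = BECDGF/A/- → run B
t=8: L0/L1/L2 = ECDGF/A/- → run E
t=9: L0/L1/L2 = ECDGFH/A/- → run E
t=10: L0/L1/L2 = ECDGFH/A/- → run E
t=11: L0/L1/L2 = ECDGFH/A/- → run E
t=12: L0/L1/L2 = CDGFH/AE/- → run C
t=13: L0/L1/L2 = CDGFH/AE/- → run C
t=14: L0/L1/L2 = CDGFH/AE/- → run C
t=15: L0/L1/L2 = CDGFH/AE/- → run C
t=16: L0/L1/L2 = DGFH/AEC/- → run D
t=17: L0/L1/L2 = DGFH/AEC/- → run D
t=18: L0/L1/L2 = DGFH/AEC/- → run D
t=19: L0/L1/L2 = DGFH/AEC/- → run D
t=20: L0/L1/L2 = GFH/AEC/- → run G
t=21: L0/L1/L2 = GFH/AEC/- → run G
t=22: L0/L1/L2 = GFH/AEC/- → run G
t=23: L0/L1/L2 = GFH/AEC/- → run G
t=24: L0/L1/L2 = FH/AECG/- → run F
t=25: L0/L1/L2 = FH/AECG/- → run F
t=26: L0/L1/L2 = FH/AECG/- → run F
t=27: L0/L1/L2 = FH/AECG/- → run F
t=28: L0/L1/L2 = H/AECGF/- → run H
t=29: L0/L1/L2 = H/AECGF/- → run H
t=30: L0/L1/L2 = H/AECGF/- → run H
t=31: L0/L1/L2 = H/AECGF/- → run H
t=32: L0/L1/L2 = -/AECGF/- → run A
t=33: L0/L1/L2 = -/AECGF/- → run A
t=34: L0/L1/L2 = -/ECGF/- → run E
t=35: L0/L1/L2 = -/CGF/- → run C
t=36: L0/L1/L2 = -/CGF/- → run C
t=37: L0/L1/L2 = -/GF/- → run G
t=38: L0/L1/L2 = -/F/- → run F
t=39: (idle)
t=40: (idle)
t=41: (idle)
t=42: (idle)
t=43: (idle)
t=44: (idle)
t=45: (idle)
t=46: (idle)
t=47: (idle)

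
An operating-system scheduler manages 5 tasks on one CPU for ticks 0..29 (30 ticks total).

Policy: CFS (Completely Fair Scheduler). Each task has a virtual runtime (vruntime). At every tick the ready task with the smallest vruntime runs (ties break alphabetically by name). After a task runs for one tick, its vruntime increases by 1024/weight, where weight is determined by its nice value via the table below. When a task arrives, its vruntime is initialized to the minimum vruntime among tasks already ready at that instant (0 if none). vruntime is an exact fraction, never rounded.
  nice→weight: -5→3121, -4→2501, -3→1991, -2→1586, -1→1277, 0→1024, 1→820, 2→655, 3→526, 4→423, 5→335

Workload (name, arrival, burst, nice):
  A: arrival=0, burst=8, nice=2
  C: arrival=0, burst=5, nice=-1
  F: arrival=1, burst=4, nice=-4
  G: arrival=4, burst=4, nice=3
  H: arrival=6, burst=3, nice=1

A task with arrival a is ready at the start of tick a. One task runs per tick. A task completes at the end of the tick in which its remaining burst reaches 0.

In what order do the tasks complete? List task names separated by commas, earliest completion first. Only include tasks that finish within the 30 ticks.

t=0: vr[A=0 C=0] → run A
t=1: vr[A=1024/655 C=0 F=0] → run C
t=2: vr[A=1024/655 C=1024/1277 F=0] → run F
t=3: vr[A=1024/655 C=1024/1277 F=1024/2501] → run F
t=4: vr[A=1024/655 C=1024/1277 F=2048/2501 G=1024/1277] → run C
t=5: vr[A=1024/655 C=2048/1277 F=2048/2501 G=1024/1277] → run G
t=6: vr[A=1024/655 C=2048/1277 F=2048/2501 G=923136/335851 H=2048/2501] → run F
t=7: vr[A=1024/655 C=2048/1277 F=3072/2501 G=923136/335851 H=2048/2501] → run H
t=8: vr[A=1024/655 C=2048/1277 F=3072/2501 G=923136/335851 H=25856/12505] → run F
t=9: vr[A=1024/655 C=2048/1277 G=923136/335851 H=25856/12505] → run A
t=10: vr[A=2048/655 C=2048/1277 G=923136/335851 H=25856/12505] → run C
t=11: vr[A=2048/655 C=3072/1277 G=923136/335851 H=25856/12505] → run H
t=12: vr[A=2048/655 C=3072/1277 G=923136/335851 H=41472/12505] → run C
t=13: vr[A=2048/655 C=4096/1277 G=923136/335851 H=41472/12505] → run G
t=14: vr[A=2048/655 C=4096/1277 G=1576960/335851 H=41472/12505] → run A
t=15: vr[A=3072/655 C=4096/1277 G=1576960/335851 H=41472/12505] → run C
t=16: vr[A=3072/655 G=1576960/335851 H=41472/12505] → run H
t=17: vr[A=3072/655 G=1576960/335851] → run A
t=18: vr[A=4096/655 G=1576960/335851] → run G
t=19: vr[A=4096/655 G=2230784/335851] → run A
t=20: vr[A=1024/131 G=2230784/335851] → run G
t=21: vr[A=1024/131] → run A
t=22: vr[A=6144/655] → run A
t=23: vr[A=7168/655] → run A
t=24: (idle)
t=25: (idle)
t=26: (idle)
t=27: (idle)
t=28: (idle)
t=29: (idle)

completion order = F, C, H, G, A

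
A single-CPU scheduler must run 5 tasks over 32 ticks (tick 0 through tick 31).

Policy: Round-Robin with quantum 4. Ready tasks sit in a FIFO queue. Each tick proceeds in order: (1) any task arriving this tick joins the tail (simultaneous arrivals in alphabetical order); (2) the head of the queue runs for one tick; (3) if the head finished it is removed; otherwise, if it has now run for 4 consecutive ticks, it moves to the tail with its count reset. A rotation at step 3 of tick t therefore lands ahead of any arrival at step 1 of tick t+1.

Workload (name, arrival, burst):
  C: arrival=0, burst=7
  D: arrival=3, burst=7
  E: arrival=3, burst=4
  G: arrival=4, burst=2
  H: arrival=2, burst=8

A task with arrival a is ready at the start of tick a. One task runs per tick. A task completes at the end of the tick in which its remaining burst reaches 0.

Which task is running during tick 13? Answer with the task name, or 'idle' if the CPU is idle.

running at tick 13 = E

t=0: queue=[C] q_used=0 → run C
t=1: queue=[C] q_used=1 → run C
t=2: queue=[C,H] q_used=2 → run C
t=3: queue=[C,H,D,E] q_used=3 → run C
t=4: queue=[H,D,E,C,G] q_used=0 → run H
t=5: queue=[H,D,E,C,G] q_used=1 → run H
t=6: queue=[H,D,E,C,G] q_used=2 → run H
t=7: queue=[H,D,E,C,G] q_used=3 → run H
t=8: queue=[D,E,C,G,H] q_used=0 → run D
t=9: queue=[D,E,C,G,H] q_used=1 → run D
t=10: queue=[D,E,C,G,H] q_used=2 → run D
t=11: queue=[D,E,C,G,H] q_used=3 → run D
t=12: queue=[E,C,G,H,D] q_used=0 → run E
t=13: queue=[E,C,G,H,D] q_used=1 → run E
t=14: queue=[E,C,G,H,D] q_used=2 → run E
t=15: queue=[E,C,G,H,D] q_used=3 → run E
t=16: queue=[C,G,H,D] q_used=0 → run C
t=17: queue=[C,G,H,D] q_used=1 → run C
t=18: queue=[C,G,H,D] q_used=2 → run C
t=19: queue=[G,H,D] q_used=0 → run G
t=20: queue=[G,H,D] q_used=1 → run G
t=21: queue=[H,D] q_used=0 → run H
t=22: queue=[H,D] q_used=1 → run H
t=23: queue=[H,D] q_used=2 → run H
t=24: queue=[H,D] q_used=3 → run H
t=25: queue=[D] q_used=0 → run D
t=26: queue=[D] q_used=1 → run D
t=27: queue=[D] q_used=2 → run D
t=28: (idle)
t=29: (idle)
t=30: (idle)
t=31: (idle)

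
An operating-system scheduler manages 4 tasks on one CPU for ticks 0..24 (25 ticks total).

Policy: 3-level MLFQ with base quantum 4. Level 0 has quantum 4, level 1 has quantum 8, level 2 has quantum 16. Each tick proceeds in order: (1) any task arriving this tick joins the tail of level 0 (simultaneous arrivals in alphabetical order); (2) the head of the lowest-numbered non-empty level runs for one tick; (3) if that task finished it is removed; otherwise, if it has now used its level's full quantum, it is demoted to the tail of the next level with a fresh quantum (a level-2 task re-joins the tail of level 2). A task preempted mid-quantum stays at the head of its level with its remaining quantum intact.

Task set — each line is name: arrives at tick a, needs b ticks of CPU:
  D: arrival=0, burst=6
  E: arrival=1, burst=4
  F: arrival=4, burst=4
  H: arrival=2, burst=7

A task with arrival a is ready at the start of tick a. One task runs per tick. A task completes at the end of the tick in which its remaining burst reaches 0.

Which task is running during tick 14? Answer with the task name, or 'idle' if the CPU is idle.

running at tick 14 = F

t=0: L0/L1/L2 = D/-/- → run D
t=1: L0/L1/L2 = DE/-/- → run D
t=2: L0/L1/L2 = DEH/-/- → run D
t=3: L0/L1/L2 = DEH/-/- → run D
t=4: L0/L1/L2 = EHF/D/- → run E
t=5: L0/L1/L2 = EHF/D/- → run E
t=6: L0/L1/L2 = EHF/D/- → run E
t=7: L0/L1/L2 = EHF/D/- → run E
t=8: L0/L1/L2 = HF/D/- → run H
t=9: L0/L1/L2 = HF/D/- → run H
t=10: L0/L1/L2 = HF/D/- → run H
t=11: L0/L1/L2 = HF/D/- → run H
t=12: L0/L1/L2 = F/DH/- → run F
t=13: L0/L1/L2 = F/DH/- → run F
t=14: L0/L1/L2 = F/DH/- → run F
t=15: L0/L1/L2 = F/DH/- → run F
t=16: L0/L1/L2 = -/DH/- → run D
t=17: L0/L1/L2 = -/DH/- → run D
t=18: L0/L1/L2 = -/H/- → run H
t=19: L0/L1/L2 = -/H/- → run H
t=20: L0/L1/L2 = -/H/- → run H
t=21: (idle)
t=22: (idle)
t=23: (idle)
t=24: (idle)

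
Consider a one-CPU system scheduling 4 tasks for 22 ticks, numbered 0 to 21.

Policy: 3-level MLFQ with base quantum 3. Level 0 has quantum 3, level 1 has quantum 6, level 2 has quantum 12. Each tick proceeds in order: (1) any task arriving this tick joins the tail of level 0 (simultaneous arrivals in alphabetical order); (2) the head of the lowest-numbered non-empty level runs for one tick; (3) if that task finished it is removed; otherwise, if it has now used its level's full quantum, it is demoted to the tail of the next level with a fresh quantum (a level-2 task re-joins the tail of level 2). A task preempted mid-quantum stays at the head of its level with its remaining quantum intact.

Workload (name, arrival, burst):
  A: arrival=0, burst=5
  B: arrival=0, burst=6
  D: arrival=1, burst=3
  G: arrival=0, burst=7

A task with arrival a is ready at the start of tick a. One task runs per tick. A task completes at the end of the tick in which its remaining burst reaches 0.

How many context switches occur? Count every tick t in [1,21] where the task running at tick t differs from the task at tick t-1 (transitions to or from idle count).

t=0: L0/L1/L2 = ABG/-/- → run A
t=1: L0/L1/L2 = ABGD/-/- → run A
t=2: L0/L1/L2 = ABGD/-/- → run A
t=3: L0/L1/L2 = BGD/A/- → run B
t=4: L0/L1/L2 = BGD/A/- → run B
t=5: L0/L1/L2 = BGD/A/- → run B
t=6: L0/L1/L2 = GD/AB/- → run G
t=7: L0/L1/L2 = GD/AB/- → run G
t=8: L0/L1/L2 = GD/AB/- → run G
t=9: L0/L1/L2 = D/ABG/- → run D
t=10: L0/L1/L2 = D/ABG/- → run D
t=11: L0/L1/L2 = D/ABG/- → run D
t=12: L0/L1/L2 = -/ABG/- → run A
t=13: L0/L1/L2 = -/ABG/- → run A
t=14: L0/L1/L2 = -/BG/- → run B
t=15: L0/L1/L2 = -/BG/- → run B
t=16: L0/L1/L2 = -/BG/- → run B
t=17: L0/L1/L2 = -/G/- → run G
t=18: L0/L1/L2 = -/G/- → run G
t=19: L0/L1/L2 = -/G/- → run G
t=20: L0/L1/L2 = -/G/- → run G
t=21: (idle)

context switches = 7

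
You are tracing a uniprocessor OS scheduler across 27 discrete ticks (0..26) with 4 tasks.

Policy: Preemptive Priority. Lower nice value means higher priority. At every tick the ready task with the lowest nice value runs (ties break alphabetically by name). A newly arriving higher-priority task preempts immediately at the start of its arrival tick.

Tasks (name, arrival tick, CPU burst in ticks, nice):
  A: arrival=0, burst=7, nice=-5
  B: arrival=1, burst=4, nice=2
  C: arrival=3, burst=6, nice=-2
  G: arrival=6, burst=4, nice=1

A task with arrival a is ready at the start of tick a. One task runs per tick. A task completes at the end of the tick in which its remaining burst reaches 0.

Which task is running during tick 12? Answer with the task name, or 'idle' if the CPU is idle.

t=0: ready={A} → run A
t=1: ready={A,B} → run A
t=2: ready={A,B} → run A
t=3: ready={A,B,C} → run A
t=4: ready={A,B,C} → run A
t=5: ready={A,B,C} → run A
t=6: ready={A,B,C,G} → run A
t=7: ready={B,C,G} → run C
t=8: ready={B,C,G} → run C
t=9: ready={B,C,G} → run C
t=10: ready={B,C,G} → run C
t=11: ready={B,C,G} → run C
t=12: ready={B,C,G} → run C
t=13: ready={B,G} → run G
t=14: ready={B,G} → run G
t=15: ready={B,G} → run G
t=16: ready={B,G} → run G
t=17: ready={B} → run B
t=18: ready={B} → run B
t=19: ready={B} → run B
t=20: ready={B} → run B
t=21: (idle)
t=22: (idle)
t=23: (idle)
t=24: (idle)
t=25: (idle)
t=26: (idle)

running at tick 12 = C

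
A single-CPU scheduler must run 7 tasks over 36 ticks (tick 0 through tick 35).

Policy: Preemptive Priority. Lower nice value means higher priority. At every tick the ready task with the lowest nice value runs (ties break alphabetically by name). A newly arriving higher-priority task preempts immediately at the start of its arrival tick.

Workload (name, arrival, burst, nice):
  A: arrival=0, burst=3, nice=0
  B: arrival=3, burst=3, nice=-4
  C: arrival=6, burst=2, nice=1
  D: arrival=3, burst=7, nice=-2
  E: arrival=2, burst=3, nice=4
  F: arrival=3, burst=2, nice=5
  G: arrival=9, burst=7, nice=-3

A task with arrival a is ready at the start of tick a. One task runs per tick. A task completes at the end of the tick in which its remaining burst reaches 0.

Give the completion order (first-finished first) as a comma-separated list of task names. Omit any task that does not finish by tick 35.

completion order = A, B, G, D, C, E, F

t=0: ready={A} → run A
t=1: ready={A} → run A
t=2: ready={A,E} → run A
t=3: ready={B,D,E,F} → run B
t=4: ready={B,D,E,F} → run B
t=5: ready={B,D,E,F} → run B
t=6: ready={C,D,E,F} → run D
t=7: ready={C,D,E,F} → run D
t=8: ready={C,D,E,F} → run D
t=9: ready={C,D,E,F,G} → run G
t=10: ready={C,D,E,F,G} → run G
t=11: ready={C,D,E,F,G} → run G
t=12: ready={C,D,E,F,G} → run G
t=13: ready={C,D,E,F,G} → run G
t=14: ready={C,D,E,F,G} → run G
t=15: ready={C,D,E,F,G} → run G
t=16: ready={C,D,E,F} → run D
t=17: ready={C,D,E,F} → run D
t=18: ready={C,D,E,F} → run D
t=19: ready={C,D,E,F} → run D
t=20: ready={C,E,F} → run C
t=21: ready={C,E,F} → run C
t=22: ready={E,F} → run E
t=23: ready={E,F} → run E
t=24: ready={E,F} → run E
t=25: ready={F} → run F
t=26: ready={F} → run F
t=27: (idle)
t=28: (idle)
t=29: (idle)
t=30: (idle)
t=31: (idle)
t=32: (idle)
t=33: (idle)
t=34: (idle)
t=35: (idle)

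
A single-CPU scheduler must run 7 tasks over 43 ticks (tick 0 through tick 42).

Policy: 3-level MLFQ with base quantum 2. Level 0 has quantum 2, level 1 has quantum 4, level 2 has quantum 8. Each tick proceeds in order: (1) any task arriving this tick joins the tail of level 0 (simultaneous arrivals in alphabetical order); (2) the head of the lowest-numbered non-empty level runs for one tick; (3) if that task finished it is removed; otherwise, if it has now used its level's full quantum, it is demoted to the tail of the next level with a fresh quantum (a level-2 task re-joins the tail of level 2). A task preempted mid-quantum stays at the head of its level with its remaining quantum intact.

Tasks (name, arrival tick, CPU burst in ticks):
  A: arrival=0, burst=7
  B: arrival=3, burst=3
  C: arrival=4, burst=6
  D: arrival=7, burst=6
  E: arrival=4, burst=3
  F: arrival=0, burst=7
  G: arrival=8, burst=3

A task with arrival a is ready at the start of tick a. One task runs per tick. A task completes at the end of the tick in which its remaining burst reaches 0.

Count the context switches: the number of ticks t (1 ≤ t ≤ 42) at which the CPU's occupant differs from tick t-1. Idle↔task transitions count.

t=0: L0/L1/L2 = AF/-/- → run A
t=1: L0/L1/L2 = AF/-/- → run A
t=2: L0/L1/L2 = F/A/- → run F
t=3: L0/L1/L2 = FB/A/- → run F
t=4: L0/L1/L2 = BCE/AF/- → run B
t=5: L0/L1/L2 = BCE/AF/- → run B
t=6: L0/L1/L2 = CE/AFB/- → run C
t=7: L0/L1/L2 = CED/AFB/- → run C
t=8: L0/L1/L2 = EDG/AFBC/- → run E
t=9: L0/L1/L2 = EDG/AFBC/- → run E
t=10: L0/L1/L2 = DG/AFBCE/- → run D
t=11: L0/L1/L2 = DG/AFBCE/- → run D
t=12: L0/L1/L2 = G/AFBCED/- → run G
t=13: L0/L1/L2 = G/AFBCED/- → run G
t=14: L0/L1/L2 = -/AFBCEDG/- → run A
t=15: L0/L1/L2 = -/AFBCEDG/- → run A
t=16: L0/L1/L2 = -/AFBCEDG/- → run A
t=17: L0/L1/L2 = -/AFBCEDG/- → run A
t=18: L0/L1/L2 = -/FBCEDG/A → run F
t=19: L0/L1/L2 = -/FBCEDG/A → run F
t=20: L0/L1/L2 = -/FBCEDG/A → run F
t=21: L0/L1/L2 = -/FBCEDG/A → run F
t=22: L0/L1/L2 = -/BCEDG/AF → run B
t=23: L0/L1/L2 = -/CEDG/AF → run C
t=24: L0/L1/L2 = -/CEDG/AF → run C
t=25: L0/L1/L2 = -/CEDG/AF → run C
t=26: L0/L1/L2 = -/CEDG/AF → run C
t=27: L0/L1/L2 = -/EDG/AF → run E
t=28: L0/L1/L2 = -/DG/AF → run D
t=29: L0/L1/L2 = -/DG/AF → run D
t=30: L0/L1/L2 = -/DG/AF → run D
t=31: L0/L1/L2 = -/DG/AF → run D
t=32: L0/L1/L2 = -/G/AF → run G
t=33: L0/L1/L2 = -/-/AF → run A
t=34: L0/L1/L2 = -/-/F → run F
t=35: (idle)
t=36: (idle)
t=37: (idle)
t=38: (idle)
t=39: (idle)
t=40: (idle)
t=41: (idle)
t=42: (idle)

context switches = 16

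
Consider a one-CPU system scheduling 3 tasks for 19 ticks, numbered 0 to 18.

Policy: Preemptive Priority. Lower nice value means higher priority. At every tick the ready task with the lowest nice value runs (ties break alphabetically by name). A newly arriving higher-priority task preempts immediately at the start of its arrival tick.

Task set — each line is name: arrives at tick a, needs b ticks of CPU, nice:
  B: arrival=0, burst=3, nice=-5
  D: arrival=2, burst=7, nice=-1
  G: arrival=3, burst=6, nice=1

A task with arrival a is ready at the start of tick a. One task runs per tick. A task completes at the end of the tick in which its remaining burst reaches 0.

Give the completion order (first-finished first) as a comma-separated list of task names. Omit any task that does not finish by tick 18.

t=0: ready={B} → run B
t=1: ready={B} → run B
t=2: ready={B,D} → run B
t=3: ready={D,G} → run D
t=4: ready={D,G} → run D
t=5: ready={D,G} → run D
t=6: ready={D,G} → run D
t=7: ready={D,G} → run D
t=8: ready={D,G} → run D
t=9: ready={D,G} → run D
t=10: ready={G} → run G
t=11: ready={G} → run G
t=12: ready={G} → run G
t=13: ready={G} → run G
t=14: ready={G} → run G
t=15: ready={G} → run G
t=16: (idle)
t=17: (idle)
t=18: (idle)

completion order = B, D, G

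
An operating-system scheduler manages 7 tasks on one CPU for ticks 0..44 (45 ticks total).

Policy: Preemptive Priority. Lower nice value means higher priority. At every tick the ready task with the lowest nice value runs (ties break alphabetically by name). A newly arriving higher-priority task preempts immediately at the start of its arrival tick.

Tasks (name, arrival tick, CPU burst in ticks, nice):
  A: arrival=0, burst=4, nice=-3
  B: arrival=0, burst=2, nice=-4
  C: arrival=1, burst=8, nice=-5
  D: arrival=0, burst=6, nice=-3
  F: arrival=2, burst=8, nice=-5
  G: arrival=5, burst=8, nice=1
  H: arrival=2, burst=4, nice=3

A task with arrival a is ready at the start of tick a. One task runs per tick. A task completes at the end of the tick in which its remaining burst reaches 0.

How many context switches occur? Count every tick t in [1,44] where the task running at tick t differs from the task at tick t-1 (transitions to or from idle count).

t=0: ready={A,B,D} → run B
t=1: ready={A,B,C,D} → run C
t=2: ready={A,B,C,D,F,H} → run C
t=3: ready={A,B,C,D,F,H} → run C
t=4: ready={A,B,C,D,F,H} → run C
t=5: ready={A,B,C,D,F,G,H} → run C
t=6: ready={A,B,C,D,F,G,H} → run C
t=7: ready={A,B,C,D,F,G,H} → run C
t=8: ready={A,B,C,D,F,G,H} → run C
t=9: ready={A,B,D,F,G,H} → run F
t=10: ready={A,B,D,F,G,H} → run F
t=11: ready={A,B,D,F,G,H} → run F
t=12: ready={A,B,D,F,G,H} → run F
t=13: ready={A,B,D,F,G,H} → run F
t=14: ready={A,B,D,F,G,H} → run F
t=15: ready={A,B,D,F,G,H} → run F
t=16: ready={A,B,D,F,G,H} → run F
t=17: ready={A,B,D,G,H} → run B
t=18: ready={A,D,G,H} → run A
t=19: ready={A,D,G,H} → run A
t=20: ready={A,D,G,H} → run A
t=21: ready={A,D,G,H} → run A
t=22: ready={D,G,H} → run D
t=23: ready={D,G,H} → run D
t=24: ready={D,G,H} → run D
t=25: ready={D,G,H} → run D
t=26: ready={D,G,H} → run D
t=27: ready={D,G,H} → run D
t=28: ready={G,H} → run G
t=29: ready={G,H} → run G
t=30: ready={G,H} → run G
t=31: ready={G,H} → run G
t=32: ready={G,H} → run G
t=33: ready={G,H} → run G
t=34: ready={G,H} → run G
t=35: ready={G,H} → run G
t=36: ready={H} → run H
t=37: ready={H} → run H
t=38: ready={H} → run H
t=39: ready={H} → run H
t=40: (idle)
t=41: (idle)
t=42: (idle)
t=43: (idle)
t=44: (idle)

context switches = 8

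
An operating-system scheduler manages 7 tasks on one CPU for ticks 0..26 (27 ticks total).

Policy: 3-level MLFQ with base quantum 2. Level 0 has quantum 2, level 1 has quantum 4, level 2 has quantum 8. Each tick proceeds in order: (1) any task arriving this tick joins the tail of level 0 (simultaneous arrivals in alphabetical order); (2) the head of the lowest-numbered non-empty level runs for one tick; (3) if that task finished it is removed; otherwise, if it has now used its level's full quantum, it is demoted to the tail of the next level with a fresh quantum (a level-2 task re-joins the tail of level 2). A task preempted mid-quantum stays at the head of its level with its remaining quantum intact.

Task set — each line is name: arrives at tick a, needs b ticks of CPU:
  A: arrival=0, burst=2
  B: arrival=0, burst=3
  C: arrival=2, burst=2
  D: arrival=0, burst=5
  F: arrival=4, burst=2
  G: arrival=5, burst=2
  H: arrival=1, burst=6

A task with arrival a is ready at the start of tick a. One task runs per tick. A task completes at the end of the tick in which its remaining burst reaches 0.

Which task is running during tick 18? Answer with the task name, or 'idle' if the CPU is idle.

running at tick 18 = H

t=0: L0/L1/L2 = ABD/-/- → run A
t=1: L0/L1/L2 = ABDH/-/- → run A
t=2: L0/L1/L2 = BDHC/-/- → run B
t=3: L0/L1/L2 = BDHC/-/- → run B
t=4: L0/L1/L2 = DHCF/B/- → run D
t=5: L0/L1/L2 = DHCFG/B/- → run D
t=6: L0/L1/L2 = HCFG/BD/- → run H
t=7: L0/L1/L2 = HCFG/BD/- → run H
t=8: L0/L1/L2 = CFG/BDH/- → run C
t=9: L0/L1/L2 = CFG/BDH/- → run C
t=10: L0/L1/L2 = FG/BDH/- → run F
t=11: L0/L1/L2 = FG/BDH/- → run F
t=12: L0/L1/L2 = G/BDH/- → run G
t=13: L0/L1/L2 = G/BDH/- → run G
t=14: L0/L1/L2 = -/BDH/- → run B
t=15: L0/L1/L2 = -/DH/- → run D
t=16: L0/L1/L2 = -/DH/- → run D
t=17: L0/L1/L2 = -/DH/- → run D
t=18: L0/L1/L2 = -/H/- → run H
t=19: L0/L1/L2 = -/H/- → run H
t=20: L0/L1/L2 = -/H/- → run H
t=21: L0/L1/L2 = -/H/- → run H
t=22: (idle)
t=23: (idle)
t=24: (idle)
t=25: (idle)
t=26: (idle)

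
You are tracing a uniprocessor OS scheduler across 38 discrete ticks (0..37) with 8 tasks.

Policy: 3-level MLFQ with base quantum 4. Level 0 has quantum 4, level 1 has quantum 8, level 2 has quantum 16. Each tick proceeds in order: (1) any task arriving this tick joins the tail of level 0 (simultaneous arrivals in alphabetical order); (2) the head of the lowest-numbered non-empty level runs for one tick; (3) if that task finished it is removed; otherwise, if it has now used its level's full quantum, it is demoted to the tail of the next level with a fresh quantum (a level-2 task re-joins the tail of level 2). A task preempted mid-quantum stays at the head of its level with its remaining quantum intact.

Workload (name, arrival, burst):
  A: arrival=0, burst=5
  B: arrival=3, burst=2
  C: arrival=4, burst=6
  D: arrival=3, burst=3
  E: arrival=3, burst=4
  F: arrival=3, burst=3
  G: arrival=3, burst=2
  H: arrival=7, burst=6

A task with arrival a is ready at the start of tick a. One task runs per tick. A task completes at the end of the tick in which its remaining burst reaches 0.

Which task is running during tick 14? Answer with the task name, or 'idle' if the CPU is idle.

running at tick 14 = F

t=0: L0/L1/L2 = A/-/- → run A
t=1: L0/L1/L2 = A/-/- → run A
t=2: L0/L1/L2 = A/-/- → run A
t=3: L0/L1/L2 = ABDEFG/-/- → run A
t=4: L0/L1/L2 = BDEFGC/A/- → run B
t=5: L0/L1/L2 = BDEFGC/A/- → run B
t=6: L0/L1/L2 = DEFGC/A/- → run D
t=7: L0/L1/L2 = DEFGCH/A/- → run D
t=8: L0/L1/L2 = DEFGCH/A/- → run D
t=9: L0/L1/L2 = EFGCH/A/- → run E
t=10: L0/L1/L2 = EFGCH/A/- → run E
t=11: L0/L1/L2 = EFGCH/A/- → run E
t=12: L0/L1/L2 = EFGCH/A/- → run E
t=13: L0/L1/L2 = FGCH/A/- → run F
t=14: L0/L1/L2 = FGCH/A/- → run F
t=15: L0/L1/L2 = FGCH/A/- → run F
t=16: L0/L1/L2 = GCH/A/- → run G
t=17: L0/L1/L2 = GCH/A/- → run G
t=18: L0/L1/L2 = CH/A/- → run C
t=19: L0/L1/L2 = CH/A/- → run C
t=20: L0/L1/L2 = CH/A/- → run C
t=21: L0/L1/L2 = CH/A/- → run C
t=22: L0/L1/L2 = H/AC/- → run H
t=23: L0/L1/L2 = H/AC/- → run H
t=24: L0/L1/L2 = H/AC/- → run H
t=25: L0/L1/L2 = H/AC/- → run H
t=26: L0/L1/L2 = -/ACH/- → run A
t=27: L0/L1/L2 = -/CH/- → run C
t=28: L0/L1/L2 = -/CH/- → run C
t=29: L0/L1/L2 = -/H/- → run H
t=30: L0/L1/L2 = -/H/- → run H
t=31: (idle)
t=32: (idle)
t=33: (idle)
t=34: (idle)
t=35: (idle)
t=36: (idle)
t=37: (idle)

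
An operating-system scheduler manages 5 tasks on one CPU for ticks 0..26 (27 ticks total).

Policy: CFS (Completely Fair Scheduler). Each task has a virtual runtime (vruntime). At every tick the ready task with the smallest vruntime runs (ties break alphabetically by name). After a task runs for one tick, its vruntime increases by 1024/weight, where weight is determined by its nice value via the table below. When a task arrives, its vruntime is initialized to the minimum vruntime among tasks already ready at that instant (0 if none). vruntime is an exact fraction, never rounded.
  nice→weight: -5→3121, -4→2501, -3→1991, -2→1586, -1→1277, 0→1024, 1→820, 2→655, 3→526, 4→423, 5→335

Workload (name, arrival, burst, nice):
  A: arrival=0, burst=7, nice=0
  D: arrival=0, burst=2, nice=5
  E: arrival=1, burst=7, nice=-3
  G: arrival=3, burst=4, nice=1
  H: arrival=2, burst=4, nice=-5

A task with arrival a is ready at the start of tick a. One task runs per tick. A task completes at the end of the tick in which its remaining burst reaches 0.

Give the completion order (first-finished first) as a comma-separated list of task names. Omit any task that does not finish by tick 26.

completion order = H, D, E, G, A

t=0: vr[A=0 D=0] → run A
t=1: vr[A=1 D=0 E=0] → run D
t=2: vr[A=1 D=1024/335 E=0 H=0] → run E
t=3: vr[A=1 D=1024/335 E=1024/1991 G=0 H=0] → run G
t=4: vr[A=1 D=1024/335 E=1024/1991 G=256/205 H=0] → run H
t=5: vr[A=1 D=1024/335 E=1024/1991 G=256/205 H=1024/3121] → run H
t=6: vr[A=1 D=1024/335 E=1024/1991 G=256/205 H=2048/3121] → run E
t=7: vr[A=1 D=1024/335 E=2048/1991 G=256/205 H=2048/3121] → run H
t=8: vr[A=1 D=1024/335 E=2048/1991 G=256/205 H=3072/3121] → run H
t=9: vr[A=1 D=1024/335 E=2048/1991 G=256/205] → run A
t=10: vr[A=2 D=1024/335 E=2048/1991 G=256/205] → run E
t=11: vr[A=2 D=1024/335 E=3072/1991 G=256/205] → run G
t=12: vr[A=2 D=1024/335 E=3072/1991 G=512/205] → run E
t=13: vr[A=2 D=1024/335 E=4096/1991 G=512/205] → run A
t=14: vr[A=3 D=1024/335 E=4096/1991 G=512/205] → run E
t=15: vr[A=3 D=1024/335 E=5120/1991 G=512/205] → run G
t=16: vr[A=3 D=1024/335 E=5120/1991 G=768/205] → run E
t=17: vr[A=3 D=1024/335 E=6144/1991 G=768/205] → run A
t=18: vr[A=4 D=1024/335 E=6144/1991 G=768/205] → run D
t=19: vr[A=4 E=6144/1991 G=768/205] → run E
t=20: vr[A=4 G=768/205] → run G
t=21: vr[A=4] → run A
t=22: vr[A=5] → run A
t=23: vr[A=6] → run A
t=24: (idle)
t=25: (idle)
t=26: (idle)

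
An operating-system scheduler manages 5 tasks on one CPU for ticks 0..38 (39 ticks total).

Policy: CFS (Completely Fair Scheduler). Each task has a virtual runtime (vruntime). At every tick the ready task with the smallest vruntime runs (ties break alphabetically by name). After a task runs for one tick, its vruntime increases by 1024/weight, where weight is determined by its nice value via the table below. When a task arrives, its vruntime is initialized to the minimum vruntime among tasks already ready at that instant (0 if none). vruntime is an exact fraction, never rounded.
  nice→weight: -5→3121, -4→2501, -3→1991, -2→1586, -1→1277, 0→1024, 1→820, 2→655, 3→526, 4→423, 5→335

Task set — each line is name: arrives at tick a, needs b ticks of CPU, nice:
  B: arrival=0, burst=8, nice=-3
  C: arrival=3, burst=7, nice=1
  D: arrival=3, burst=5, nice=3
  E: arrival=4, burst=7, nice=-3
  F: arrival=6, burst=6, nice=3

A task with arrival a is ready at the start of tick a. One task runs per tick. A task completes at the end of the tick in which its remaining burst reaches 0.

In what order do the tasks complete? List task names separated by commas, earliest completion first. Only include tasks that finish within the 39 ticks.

completion order = B, E, C, D, F

t=0: vr[B=0] → run B
t=1: vr[B=1024/1991] → run B
t=2: vr[B=2048/1991] → run B
t=3: vr[B=3072/1991 C=3072/1991 D=3072/1991] → run B
t=4: vr[B=4096/1991 C=3072/1991 D=3072/1991 E=3072/1991] → run C
t=5: vr[B=4096/1991 C=1139456/408155 D=3072/1991 E=3072/1991] → run D
t=6: vr[B=4096/1991 C=1139456/408155 D=1827328/523633 E=3072/1991 F=3072/1991] → run E
t=7: vr[B=4096/1991 C=1139456/408155 D=1827328/523633 E=4096/1991 F=3072/1991] → run F
t=8: vr[B=4096/1991 C=1139456/408155 D=1827328/523633 E=4096/1991 F=1827328/523633] → run B
t=9: vr[B=5120/1991 C=1139456/408155 D=1827328/523633 E=4096/1991 F=1827328/523633] → run E
t=10: vr[B=5120/1991 C=1139456/408155 D=1827328/523633 E=5120/1991 F=1827328/523633] → run B
t=11: vr[B=6144/1991 C=1139456/408155 D=1827328/523633 E=5120/1991 F=1827328/523633] → run E
t=12: vr[B=6144/1991 C=1139456/408155 D=1827328/523633 E=6144/1991 F=1827328/523633] → run C
t=13: vr[B=6144/1991 C=1649152/408155 D=1827328/523633 E=6144/1991 F=1827328/523633] → run B
t=14: vr[B=7168/1991 C=1649152/408155 D=1827328/523633 E=6144/1991 F=1827328/523633] → run E
t=15: vr[B=7168/1991 C=1649152/408155 D=1827328/523633 E=7168/1991 F=1827328/523633] → run D
t=16: vr[B=7168/1991 C=1649152/408155 D=2846720/523633 E=7168/1991 F=1827328/523633] → run F
t=17: vr[B=7168/1991 C=1649152/408155 D=2846720/523633 E=7168/1991 F=2846720/523633] → run B
t=18: vr[C=1649152/408155 D=2846720/523633 E=7168/1991 F=2846720/523633] → run E
t=19: vr[C=1649152/408155 D=2846720/523633 E=8192/1991 F=2846720/523633] → run C
t=20: vr[C=2158848/408155 D=2846720/523633 E=8192/1991 F=2846720/523633] → run E
t=21: vr[C=2158848/408155 D=2846720/523633 E=9216/1991 F=2846720/523633] → run E
t=22: vr[C=2158848/408155 D=2846720/523633 F=2846720/523633] → run C
t=23: vr[C=2668544/408155 D=2846720/523633 F=2846720/523633] → run D
t=24: vr[C=2668544/408155 D=3866112/523633 F=2846720/523633] → run F
t=25: vr[C=2668544/408155 D=3866112/523633 F=3866112/523633] → run C
t=26: vr[C=635648/81631 D=3866112/523633 F=3866112/523633] → run D
t=27: vr[C=635648/81631 D=4885504/523633 F=3866112/523633] → run F
t=28: vr[C=635648/81631 D=4885504/523633 F=4885504/523633] → run C
t=29: vr[C=3687936/408155 D=4885504/523633 F=4885504/523633] → run C
t=30: vr[D=4885504/523633 F=4885504/523633] → run D
t=31: vr[F=4885504/523633] → run F
t=32: vr[F=5904896/523633] → run F
t=33: (idle)
t=34: (idle)
t=35: (idle)
t=36: (idle)
t=37: (idle)
t=38: (idle)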